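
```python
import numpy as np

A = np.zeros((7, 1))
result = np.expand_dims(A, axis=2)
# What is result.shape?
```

(7, 1, 1)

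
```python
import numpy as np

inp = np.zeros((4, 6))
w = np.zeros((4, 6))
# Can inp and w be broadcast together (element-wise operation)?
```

Yes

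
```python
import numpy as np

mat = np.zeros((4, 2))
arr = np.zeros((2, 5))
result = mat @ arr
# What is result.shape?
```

(4, 5)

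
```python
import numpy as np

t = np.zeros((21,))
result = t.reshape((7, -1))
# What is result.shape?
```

(7, 3)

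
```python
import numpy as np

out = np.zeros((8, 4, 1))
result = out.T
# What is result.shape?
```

(1, 4, 8)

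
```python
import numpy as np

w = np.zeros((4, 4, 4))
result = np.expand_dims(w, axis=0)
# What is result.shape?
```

(1, 4, 4, 4)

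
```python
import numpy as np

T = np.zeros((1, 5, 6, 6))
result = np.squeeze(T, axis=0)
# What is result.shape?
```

(5, 6, 6)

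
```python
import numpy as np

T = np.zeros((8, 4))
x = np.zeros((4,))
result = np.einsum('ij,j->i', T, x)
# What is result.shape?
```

(8,)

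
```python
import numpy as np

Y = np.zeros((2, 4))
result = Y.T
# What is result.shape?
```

(4, 2)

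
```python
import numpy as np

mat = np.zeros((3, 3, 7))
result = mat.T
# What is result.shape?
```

(7, 3, 3)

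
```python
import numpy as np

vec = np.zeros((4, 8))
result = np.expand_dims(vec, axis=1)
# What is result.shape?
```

(4, 1, 8)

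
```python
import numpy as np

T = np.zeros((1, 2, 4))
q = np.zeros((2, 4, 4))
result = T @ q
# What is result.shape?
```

(2, 2, 4)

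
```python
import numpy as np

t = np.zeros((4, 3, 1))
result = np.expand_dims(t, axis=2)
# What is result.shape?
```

(4, 3, 1, 1)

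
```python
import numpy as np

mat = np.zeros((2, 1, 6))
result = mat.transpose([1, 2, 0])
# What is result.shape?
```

(1, 6, 2)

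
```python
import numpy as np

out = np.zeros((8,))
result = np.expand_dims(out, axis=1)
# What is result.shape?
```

(8, 1)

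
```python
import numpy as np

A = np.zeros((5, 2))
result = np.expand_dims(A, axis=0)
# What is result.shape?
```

(1, 5, 2)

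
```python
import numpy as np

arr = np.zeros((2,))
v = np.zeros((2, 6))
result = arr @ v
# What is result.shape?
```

(6,)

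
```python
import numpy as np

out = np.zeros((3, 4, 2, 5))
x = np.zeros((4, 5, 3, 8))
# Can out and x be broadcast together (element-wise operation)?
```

No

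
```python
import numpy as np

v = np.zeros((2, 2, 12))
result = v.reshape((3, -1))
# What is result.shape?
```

(3, 16)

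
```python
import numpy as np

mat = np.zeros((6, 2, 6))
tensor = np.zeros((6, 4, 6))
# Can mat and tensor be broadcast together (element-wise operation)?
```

No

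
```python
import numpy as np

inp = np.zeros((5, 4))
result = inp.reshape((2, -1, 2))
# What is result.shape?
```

(2, 5, 2)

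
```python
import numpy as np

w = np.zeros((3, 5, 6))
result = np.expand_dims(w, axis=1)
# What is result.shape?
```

(3, 1, 5, 6)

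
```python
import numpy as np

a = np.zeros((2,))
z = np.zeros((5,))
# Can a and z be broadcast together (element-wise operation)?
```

No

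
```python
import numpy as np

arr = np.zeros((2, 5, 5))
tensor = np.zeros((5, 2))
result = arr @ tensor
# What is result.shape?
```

(2, 5, 2)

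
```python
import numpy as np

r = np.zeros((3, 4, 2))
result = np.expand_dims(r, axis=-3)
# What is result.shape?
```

(3, 1, 4, 2)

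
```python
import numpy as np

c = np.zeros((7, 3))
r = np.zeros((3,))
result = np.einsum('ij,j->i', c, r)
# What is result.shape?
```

(7,)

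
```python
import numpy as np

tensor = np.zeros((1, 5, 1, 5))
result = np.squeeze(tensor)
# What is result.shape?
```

(5, 5)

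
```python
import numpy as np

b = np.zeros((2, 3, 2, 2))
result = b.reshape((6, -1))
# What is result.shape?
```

(6, 4)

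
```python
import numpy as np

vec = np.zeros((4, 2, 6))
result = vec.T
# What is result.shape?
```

(6, 2, 4)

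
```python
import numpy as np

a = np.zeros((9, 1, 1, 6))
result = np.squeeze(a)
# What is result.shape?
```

(9, 6)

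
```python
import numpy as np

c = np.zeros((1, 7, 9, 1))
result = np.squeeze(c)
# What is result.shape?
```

(7, 9)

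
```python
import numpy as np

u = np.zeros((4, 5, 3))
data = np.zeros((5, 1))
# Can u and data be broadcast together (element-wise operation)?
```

Yes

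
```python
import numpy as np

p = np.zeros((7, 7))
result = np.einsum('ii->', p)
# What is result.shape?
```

()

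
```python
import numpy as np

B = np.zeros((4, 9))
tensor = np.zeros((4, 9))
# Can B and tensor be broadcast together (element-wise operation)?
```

Yes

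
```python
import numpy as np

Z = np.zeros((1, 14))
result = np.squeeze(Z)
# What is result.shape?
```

(14,)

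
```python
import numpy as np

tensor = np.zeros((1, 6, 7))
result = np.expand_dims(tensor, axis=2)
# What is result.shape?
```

(1, 6, 1, 7)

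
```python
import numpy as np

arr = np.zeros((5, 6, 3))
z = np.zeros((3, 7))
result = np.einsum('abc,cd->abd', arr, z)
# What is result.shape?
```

(5, 6, 7)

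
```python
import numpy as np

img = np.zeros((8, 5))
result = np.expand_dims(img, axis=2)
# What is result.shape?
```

(8, 5, 1)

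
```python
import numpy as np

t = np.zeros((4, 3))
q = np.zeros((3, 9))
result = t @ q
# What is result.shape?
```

(4, 9)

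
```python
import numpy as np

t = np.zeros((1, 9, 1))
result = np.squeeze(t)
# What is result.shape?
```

(9,)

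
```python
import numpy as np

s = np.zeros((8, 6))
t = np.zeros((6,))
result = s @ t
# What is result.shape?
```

(8,)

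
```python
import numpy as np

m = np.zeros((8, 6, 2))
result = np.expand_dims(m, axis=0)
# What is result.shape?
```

(1, 8, 6, 2)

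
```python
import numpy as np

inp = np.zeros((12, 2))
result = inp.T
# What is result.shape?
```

(2, 12)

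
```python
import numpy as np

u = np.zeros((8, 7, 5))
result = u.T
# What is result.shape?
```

(5, 7, 8)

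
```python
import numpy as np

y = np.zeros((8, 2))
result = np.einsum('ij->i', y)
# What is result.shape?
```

(8,)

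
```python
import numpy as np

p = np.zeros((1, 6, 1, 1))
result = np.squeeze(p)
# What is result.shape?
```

(6,)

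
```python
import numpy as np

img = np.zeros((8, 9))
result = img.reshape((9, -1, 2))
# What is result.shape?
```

(9, 4, 2)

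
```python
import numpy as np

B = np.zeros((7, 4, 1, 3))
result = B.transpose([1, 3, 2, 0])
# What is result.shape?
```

(4, 3, 1, 7)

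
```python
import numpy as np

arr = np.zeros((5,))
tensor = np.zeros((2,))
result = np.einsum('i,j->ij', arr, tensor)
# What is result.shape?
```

(5, 2)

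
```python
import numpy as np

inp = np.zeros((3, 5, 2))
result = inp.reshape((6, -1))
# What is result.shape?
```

(6, 5)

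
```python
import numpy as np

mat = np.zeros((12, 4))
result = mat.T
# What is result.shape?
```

(4, 12)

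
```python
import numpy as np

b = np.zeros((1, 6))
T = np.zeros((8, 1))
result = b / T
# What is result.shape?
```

(8, 6)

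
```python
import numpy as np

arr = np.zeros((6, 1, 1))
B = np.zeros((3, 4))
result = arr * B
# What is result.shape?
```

(6, 3, 4)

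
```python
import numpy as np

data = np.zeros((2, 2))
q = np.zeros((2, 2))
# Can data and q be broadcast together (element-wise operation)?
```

Yes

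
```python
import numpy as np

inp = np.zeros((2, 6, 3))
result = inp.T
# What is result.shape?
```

(3, 6, 2)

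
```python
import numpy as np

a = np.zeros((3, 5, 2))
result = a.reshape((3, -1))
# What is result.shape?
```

(3, 10)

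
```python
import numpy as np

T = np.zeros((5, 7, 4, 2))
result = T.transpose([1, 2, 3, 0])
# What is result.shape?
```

(7, 4, 2, 5)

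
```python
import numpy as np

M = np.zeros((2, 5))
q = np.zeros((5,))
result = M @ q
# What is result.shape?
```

(2,)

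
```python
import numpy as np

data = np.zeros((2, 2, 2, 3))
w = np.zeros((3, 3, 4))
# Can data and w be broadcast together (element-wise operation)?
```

No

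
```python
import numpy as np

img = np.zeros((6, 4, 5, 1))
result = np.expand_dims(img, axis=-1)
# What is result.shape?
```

(6, 4, 5, 1, 1)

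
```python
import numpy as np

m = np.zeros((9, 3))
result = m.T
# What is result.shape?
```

(3, 9)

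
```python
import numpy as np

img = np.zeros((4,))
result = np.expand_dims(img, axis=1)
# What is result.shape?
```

(4, 1)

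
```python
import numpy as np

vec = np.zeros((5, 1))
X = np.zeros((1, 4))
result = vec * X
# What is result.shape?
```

(5, 4)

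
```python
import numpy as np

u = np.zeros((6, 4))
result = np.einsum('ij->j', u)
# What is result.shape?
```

(4,)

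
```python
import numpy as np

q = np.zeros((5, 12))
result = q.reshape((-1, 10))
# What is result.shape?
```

(6, 10)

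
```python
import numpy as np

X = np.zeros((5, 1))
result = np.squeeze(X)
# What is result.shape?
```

(5,)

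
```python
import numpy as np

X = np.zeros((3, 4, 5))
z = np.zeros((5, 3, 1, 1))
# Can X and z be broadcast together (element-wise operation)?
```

Yes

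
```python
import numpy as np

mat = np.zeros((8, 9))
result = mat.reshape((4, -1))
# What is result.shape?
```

(4, 18)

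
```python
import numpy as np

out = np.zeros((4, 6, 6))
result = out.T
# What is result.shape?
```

(6, 6, 4)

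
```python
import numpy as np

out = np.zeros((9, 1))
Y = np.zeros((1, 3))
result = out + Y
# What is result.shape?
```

(9, 3)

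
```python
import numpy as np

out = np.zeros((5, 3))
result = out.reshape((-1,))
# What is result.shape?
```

(15,)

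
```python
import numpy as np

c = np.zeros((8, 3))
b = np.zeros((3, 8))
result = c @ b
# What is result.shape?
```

(8, 8)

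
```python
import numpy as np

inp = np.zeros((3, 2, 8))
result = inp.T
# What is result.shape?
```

(8, 2, 3)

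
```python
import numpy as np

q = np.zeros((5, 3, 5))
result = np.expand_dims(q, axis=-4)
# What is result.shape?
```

(1, 5, 3, 5)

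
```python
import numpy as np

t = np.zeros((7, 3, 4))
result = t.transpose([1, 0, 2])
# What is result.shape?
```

(3, 7, 4)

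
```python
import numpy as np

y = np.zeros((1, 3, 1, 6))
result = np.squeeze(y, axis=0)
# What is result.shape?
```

(3, 1, 6)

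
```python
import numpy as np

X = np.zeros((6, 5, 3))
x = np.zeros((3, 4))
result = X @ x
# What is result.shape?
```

(6, 5, 4)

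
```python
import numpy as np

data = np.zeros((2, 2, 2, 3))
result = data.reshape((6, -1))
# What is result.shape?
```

(6, 4)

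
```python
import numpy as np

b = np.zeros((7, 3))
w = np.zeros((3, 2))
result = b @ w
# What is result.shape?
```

(7, 2)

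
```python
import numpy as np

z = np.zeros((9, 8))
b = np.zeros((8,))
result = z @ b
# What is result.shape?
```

(9,)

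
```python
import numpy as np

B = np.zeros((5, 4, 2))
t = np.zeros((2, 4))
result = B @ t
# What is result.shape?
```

(5, 4, 4)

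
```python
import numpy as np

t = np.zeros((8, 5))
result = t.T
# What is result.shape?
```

(5, 8)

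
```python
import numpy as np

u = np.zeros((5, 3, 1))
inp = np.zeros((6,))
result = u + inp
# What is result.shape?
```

(5, 3, 6)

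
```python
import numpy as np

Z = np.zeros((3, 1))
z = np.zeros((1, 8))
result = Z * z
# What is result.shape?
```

(3, 8)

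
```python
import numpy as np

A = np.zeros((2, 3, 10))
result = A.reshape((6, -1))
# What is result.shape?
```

(6, 10)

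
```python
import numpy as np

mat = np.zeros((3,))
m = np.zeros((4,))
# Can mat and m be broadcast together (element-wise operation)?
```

No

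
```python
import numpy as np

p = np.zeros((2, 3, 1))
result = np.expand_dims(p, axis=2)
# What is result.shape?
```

(2, 3, 1, 1)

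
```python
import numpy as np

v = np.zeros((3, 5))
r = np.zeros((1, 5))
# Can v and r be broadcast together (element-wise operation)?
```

Yes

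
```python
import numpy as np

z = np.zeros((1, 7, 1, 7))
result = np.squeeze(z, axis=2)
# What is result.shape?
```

(1, 7, 7)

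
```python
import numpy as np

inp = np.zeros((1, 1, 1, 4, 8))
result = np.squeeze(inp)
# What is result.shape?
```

(4, 8)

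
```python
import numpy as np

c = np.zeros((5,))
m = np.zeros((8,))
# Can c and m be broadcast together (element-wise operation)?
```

No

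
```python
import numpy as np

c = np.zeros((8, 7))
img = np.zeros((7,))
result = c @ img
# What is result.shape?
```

(8,)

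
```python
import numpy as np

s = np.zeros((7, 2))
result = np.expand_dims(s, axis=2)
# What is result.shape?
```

(7, 2, 1)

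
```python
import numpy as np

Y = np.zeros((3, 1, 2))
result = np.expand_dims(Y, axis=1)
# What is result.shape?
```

(3, 1, 1, 2)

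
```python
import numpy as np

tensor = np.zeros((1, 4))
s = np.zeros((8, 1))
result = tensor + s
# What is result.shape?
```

(8, 4)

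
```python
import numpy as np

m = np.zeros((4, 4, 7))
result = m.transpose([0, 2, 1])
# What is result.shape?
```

(4, 7, 4)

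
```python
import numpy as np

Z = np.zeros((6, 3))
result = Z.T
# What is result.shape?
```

(3, 6)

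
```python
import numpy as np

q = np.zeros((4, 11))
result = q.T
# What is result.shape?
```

(11, 4)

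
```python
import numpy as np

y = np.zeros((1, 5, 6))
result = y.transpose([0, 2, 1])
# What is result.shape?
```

(1, 6, 5)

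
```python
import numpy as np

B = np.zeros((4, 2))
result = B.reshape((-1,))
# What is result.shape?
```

(8,)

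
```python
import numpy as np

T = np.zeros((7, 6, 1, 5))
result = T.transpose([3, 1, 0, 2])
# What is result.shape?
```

(5, 6, 7, 1)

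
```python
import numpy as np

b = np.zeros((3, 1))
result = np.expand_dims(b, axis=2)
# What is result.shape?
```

(3, 1, 1)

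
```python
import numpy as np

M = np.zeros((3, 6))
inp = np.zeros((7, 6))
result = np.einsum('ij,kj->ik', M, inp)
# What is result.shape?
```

(3, 7)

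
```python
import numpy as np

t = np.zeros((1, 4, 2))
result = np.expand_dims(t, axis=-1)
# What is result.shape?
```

(1, 4, 2, 1)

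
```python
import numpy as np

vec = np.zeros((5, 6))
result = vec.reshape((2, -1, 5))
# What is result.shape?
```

(2, 3, 5)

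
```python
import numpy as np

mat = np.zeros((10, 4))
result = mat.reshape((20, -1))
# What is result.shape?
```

(20, 2)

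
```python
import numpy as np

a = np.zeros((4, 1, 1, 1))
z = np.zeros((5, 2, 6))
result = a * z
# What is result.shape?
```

(4, 5, 2, 6)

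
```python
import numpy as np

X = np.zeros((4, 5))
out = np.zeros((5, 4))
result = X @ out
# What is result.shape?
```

(4, 4)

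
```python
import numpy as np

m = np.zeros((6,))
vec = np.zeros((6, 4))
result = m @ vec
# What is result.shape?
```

(4,)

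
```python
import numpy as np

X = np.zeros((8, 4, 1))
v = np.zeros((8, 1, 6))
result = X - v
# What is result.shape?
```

(8, 4, 6)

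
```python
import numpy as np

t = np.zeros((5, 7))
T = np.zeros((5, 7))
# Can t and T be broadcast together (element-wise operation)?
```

Yes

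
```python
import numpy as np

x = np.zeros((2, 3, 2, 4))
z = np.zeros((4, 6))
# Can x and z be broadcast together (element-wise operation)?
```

No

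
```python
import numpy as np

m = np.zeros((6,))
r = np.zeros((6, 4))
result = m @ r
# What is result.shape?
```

(4,)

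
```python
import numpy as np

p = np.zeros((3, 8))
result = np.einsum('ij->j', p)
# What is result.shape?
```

(8,)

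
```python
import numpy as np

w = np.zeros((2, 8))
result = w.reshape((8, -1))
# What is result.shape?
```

(8, 2)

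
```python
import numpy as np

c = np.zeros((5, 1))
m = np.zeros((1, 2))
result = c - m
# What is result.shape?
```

(5, 2)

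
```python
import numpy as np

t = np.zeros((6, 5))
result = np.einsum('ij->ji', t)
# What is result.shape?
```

(5, 6)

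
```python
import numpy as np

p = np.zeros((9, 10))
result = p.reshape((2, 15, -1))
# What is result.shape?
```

(2, 15, 3)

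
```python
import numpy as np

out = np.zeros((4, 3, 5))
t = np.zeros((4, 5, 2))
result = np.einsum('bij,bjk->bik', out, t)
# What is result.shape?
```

(4, 3, 2)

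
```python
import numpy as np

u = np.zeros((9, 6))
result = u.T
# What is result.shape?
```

(6, 9)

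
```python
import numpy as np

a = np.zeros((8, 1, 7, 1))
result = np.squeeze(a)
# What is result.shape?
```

(8, 7)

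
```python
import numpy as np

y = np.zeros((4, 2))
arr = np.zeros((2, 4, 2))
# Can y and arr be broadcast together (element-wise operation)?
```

Yes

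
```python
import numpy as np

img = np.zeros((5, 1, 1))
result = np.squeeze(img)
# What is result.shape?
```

(5,)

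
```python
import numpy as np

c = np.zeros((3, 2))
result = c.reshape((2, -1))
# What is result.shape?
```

(2, 3)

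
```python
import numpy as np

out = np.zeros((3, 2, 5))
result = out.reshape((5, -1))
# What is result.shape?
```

(5, 6)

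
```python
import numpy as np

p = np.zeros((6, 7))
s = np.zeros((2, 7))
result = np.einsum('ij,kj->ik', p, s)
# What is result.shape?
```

(6, 2)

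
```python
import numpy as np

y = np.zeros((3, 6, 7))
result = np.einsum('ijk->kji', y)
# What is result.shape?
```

(7, 6, 3)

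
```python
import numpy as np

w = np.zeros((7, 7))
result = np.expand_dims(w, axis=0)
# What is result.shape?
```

(1, 7, 7)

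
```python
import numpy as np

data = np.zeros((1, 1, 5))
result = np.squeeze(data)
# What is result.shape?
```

(5,)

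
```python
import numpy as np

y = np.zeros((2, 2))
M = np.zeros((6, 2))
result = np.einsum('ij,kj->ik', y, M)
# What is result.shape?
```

(2, 6)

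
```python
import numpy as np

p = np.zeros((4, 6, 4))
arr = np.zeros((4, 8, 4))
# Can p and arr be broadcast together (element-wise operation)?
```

No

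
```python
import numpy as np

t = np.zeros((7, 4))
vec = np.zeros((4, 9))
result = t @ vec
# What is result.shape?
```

(7, 9)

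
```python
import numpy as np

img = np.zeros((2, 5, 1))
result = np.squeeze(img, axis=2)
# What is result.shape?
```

(2, 5)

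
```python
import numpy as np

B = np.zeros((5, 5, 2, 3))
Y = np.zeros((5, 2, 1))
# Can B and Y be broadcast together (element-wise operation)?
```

Yes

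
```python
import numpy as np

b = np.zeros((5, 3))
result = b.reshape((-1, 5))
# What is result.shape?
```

(3, 5)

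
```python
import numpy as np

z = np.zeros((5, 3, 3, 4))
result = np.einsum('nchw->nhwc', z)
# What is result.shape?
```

(5, 3, 4, 3)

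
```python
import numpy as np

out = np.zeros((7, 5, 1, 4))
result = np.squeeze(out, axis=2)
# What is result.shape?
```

(7, 5, 4)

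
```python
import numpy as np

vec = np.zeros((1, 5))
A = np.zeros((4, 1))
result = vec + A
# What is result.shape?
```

(4, 5)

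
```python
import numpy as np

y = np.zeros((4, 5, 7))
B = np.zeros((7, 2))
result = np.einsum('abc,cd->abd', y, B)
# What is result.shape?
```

(4, 5, 2)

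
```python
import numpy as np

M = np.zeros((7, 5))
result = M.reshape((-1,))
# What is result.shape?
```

(35,)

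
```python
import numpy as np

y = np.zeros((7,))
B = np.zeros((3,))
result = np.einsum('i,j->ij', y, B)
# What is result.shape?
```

(7, 3)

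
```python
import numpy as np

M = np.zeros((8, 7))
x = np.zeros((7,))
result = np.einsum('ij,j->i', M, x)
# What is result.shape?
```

(8,)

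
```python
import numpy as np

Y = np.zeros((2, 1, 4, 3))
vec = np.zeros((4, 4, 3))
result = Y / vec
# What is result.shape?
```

(2, 4, 4, 3)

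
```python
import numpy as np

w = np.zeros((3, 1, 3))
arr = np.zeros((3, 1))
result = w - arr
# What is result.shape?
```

(3, 3, 3)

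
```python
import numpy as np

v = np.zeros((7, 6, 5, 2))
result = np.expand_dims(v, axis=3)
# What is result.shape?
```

(7, 6, 5, 1, 2)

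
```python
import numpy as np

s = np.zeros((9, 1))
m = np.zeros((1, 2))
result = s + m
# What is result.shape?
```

(9, 2)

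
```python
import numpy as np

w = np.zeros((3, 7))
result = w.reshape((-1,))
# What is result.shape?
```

(21,)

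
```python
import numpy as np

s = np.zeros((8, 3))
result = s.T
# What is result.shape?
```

(3, 8)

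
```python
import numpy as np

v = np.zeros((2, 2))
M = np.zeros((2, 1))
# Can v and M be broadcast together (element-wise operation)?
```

Yes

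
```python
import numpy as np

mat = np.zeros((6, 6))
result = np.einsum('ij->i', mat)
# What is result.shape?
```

(6,)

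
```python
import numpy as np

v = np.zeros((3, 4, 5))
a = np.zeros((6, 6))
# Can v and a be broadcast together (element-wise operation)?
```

No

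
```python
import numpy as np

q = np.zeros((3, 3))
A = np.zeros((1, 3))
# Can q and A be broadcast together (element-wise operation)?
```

Yes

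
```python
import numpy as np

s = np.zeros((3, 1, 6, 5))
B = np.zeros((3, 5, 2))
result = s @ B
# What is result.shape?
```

(3, 3, 6, 2)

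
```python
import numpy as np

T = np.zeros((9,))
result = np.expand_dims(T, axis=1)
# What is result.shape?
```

(9, 1)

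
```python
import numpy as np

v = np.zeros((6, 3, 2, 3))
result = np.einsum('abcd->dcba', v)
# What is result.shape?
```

(3, 2, 3, 6)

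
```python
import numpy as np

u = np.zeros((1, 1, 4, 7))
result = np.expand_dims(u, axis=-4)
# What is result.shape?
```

(1, 1, 1, 4, 7)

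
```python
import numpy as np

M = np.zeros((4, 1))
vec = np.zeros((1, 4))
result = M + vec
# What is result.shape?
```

(4, 4)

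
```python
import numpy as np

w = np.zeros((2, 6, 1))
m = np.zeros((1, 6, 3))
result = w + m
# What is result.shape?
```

(2, 6, 3)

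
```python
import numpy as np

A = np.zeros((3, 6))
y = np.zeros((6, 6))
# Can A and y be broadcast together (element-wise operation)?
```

No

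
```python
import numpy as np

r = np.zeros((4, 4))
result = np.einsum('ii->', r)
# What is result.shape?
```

()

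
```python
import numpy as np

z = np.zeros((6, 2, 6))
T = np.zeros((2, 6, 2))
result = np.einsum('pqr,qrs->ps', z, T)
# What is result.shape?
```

(6, 2)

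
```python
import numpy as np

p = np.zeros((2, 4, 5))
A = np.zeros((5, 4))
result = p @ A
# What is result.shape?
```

(2, 4, 4)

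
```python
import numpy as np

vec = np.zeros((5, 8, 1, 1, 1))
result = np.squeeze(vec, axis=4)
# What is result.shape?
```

(5, 8, 1, 1)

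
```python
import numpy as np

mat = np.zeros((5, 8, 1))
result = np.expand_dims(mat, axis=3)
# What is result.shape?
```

(5, 8, 1, 1)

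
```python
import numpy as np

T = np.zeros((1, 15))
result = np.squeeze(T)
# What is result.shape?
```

(15,)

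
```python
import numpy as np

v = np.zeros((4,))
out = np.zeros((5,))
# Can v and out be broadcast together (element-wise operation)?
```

No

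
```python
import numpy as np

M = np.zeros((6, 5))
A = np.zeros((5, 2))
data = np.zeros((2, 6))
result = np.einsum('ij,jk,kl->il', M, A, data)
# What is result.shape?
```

(6, 6)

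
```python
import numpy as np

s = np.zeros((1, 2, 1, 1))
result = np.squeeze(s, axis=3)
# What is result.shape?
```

(1, 2, 1)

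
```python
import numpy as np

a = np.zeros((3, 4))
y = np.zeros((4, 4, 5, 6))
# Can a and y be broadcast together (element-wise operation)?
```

No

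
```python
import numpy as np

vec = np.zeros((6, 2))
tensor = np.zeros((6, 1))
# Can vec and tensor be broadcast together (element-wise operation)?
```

Yes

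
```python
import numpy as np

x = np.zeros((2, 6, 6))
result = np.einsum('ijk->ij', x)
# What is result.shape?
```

(2, 6)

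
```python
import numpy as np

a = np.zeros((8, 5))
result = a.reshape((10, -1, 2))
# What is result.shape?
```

(10, 2, 2)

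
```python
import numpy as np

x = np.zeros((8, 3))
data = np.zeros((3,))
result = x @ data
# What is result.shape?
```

(8,)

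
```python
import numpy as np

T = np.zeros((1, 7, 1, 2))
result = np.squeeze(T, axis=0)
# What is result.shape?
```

(7, 1, 2)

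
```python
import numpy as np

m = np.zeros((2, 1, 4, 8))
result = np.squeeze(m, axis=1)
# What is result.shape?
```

(2, 4, 8)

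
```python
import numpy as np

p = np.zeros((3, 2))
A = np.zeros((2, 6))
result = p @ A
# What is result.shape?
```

(3, 6)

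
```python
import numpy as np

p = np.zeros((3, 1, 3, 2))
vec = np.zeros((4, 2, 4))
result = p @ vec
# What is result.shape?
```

(3, 4, 3, 4)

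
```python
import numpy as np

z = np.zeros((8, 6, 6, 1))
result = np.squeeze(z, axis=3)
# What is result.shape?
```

(8, 6, 6)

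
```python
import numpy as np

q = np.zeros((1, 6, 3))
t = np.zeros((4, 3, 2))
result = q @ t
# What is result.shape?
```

(4, 6, 2)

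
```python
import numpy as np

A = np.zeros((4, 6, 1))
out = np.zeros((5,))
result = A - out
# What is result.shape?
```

(4, 6, 5)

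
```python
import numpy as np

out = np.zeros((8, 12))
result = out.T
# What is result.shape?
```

(12, 8)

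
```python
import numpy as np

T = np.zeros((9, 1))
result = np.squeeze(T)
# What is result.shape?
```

(9,)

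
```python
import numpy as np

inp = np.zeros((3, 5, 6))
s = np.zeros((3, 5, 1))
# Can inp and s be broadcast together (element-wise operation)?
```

Yes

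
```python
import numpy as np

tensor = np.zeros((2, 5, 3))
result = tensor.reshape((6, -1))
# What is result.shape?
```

(6, 5)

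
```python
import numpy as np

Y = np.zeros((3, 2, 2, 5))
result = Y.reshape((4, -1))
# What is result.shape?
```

(4, 15)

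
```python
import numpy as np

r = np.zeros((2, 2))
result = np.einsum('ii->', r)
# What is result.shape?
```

()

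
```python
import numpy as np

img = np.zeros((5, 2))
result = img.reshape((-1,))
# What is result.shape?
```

(10,)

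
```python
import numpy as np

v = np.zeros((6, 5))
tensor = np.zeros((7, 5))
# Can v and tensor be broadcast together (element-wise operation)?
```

No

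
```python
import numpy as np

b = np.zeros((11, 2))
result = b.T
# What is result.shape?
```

(2, 11)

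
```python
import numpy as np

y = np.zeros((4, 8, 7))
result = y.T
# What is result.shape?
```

(7, 8, 4)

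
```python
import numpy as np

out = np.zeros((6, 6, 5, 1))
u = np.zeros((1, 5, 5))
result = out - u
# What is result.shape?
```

(6, 6, 5, 5)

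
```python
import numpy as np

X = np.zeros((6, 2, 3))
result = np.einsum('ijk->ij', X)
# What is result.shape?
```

(6, 2)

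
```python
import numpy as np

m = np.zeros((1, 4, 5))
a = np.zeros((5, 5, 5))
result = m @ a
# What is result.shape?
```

(5, 4, 5)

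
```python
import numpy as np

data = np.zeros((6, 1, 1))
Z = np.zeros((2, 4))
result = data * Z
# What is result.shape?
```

(6, 2, 4)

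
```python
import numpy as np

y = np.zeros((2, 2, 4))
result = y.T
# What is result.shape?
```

(4, 2, 2)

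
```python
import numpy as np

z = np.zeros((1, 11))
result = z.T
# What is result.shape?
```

(11, 1)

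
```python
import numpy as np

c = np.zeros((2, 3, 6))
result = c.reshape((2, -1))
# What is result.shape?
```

(2, 18)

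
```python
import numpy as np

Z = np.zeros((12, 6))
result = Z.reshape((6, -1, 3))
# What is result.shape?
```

(6, 4, 3)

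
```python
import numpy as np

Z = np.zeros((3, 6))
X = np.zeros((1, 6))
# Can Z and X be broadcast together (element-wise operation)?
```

Yes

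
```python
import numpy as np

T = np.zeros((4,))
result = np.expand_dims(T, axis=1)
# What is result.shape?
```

(4, 1)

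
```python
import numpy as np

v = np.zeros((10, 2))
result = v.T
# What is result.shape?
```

(2, 10)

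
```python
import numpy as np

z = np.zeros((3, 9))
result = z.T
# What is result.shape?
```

(9, 3)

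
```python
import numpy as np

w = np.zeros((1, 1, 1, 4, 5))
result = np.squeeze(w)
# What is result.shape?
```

(4, 5)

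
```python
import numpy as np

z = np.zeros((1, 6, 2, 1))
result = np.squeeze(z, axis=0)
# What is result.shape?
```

(6, 2, 1)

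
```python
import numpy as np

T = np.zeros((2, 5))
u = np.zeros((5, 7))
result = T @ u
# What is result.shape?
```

(2, 7)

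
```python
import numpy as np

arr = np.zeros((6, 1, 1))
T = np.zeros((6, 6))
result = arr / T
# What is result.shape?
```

(6, 6, 6)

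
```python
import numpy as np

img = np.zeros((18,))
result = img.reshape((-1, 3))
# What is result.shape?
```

(6, 3)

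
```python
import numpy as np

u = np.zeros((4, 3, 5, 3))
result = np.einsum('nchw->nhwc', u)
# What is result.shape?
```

(4, 5, 3, 3)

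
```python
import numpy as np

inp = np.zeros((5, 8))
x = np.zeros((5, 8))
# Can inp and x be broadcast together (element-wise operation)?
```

Yes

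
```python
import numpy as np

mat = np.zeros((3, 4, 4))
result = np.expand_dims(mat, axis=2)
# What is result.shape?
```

(3, 4, 1, 4)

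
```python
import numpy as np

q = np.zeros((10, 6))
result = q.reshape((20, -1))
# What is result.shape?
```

(20, 3)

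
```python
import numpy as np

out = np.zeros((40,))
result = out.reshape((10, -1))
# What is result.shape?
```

(10, 4)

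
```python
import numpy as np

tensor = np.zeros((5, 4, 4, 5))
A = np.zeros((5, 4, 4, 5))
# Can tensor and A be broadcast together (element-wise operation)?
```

Yes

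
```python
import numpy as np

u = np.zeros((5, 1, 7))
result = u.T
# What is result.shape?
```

(7, 1, 5)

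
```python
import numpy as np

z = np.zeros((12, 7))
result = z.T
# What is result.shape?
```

(7, 12)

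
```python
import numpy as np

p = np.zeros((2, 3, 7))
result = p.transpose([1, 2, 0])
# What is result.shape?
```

(3, 7, 2)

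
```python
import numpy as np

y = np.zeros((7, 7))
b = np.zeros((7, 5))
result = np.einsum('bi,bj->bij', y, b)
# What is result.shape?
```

(7, 7, 5)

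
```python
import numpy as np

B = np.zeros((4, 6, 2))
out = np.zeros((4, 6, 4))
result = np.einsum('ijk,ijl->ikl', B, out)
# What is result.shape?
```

(4, 2, 4)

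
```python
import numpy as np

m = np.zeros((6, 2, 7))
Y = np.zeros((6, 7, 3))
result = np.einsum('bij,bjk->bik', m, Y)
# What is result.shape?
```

(6, 2, 3)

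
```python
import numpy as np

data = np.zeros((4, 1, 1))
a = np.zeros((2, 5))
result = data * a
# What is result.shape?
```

(4, 2, 5)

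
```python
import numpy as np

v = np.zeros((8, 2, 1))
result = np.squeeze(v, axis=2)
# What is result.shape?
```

(8, 2)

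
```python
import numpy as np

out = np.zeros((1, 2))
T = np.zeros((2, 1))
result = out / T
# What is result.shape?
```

(2, 2)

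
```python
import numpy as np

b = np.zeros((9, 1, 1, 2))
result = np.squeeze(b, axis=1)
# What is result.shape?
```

(9, 1, 2)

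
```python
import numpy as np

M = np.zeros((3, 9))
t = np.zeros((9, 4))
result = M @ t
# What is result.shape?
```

(3, 4)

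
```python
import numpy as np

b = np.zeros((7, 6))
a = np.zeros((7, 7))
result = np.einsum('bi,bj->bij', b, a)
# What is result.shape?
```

(7, 6, 7)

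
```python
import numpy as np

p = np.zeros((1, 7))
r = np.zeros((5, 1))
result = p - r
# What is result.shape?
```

(5, 7)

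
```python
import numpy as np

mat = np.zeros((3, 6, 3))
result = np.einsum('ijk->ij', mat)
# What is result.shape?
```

(3, 6)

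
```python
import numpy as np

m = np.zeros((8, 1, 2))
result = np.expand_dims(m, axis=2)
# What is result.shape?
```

(8, 1, 1, 2)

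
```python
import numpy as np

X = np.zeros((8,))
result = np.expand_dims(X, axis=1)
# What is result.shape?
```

(8, 1)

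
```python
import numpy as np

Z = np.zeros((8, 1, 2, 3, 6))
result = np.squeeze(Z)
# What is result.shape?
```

(8, 2, 3, 6)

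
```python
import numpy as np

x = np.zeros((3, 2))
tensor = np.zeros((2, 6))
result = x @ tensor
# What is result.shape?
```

(3, 6)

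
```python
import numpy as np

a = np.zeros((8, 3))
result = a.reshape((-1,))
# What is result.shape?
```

(24,)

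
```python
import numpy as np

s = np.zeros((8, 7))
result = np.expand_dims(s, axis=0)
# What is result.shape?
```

(1, 8, 7)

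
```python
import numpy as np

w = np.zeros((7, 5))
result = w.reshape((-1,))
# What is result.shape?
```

(35,)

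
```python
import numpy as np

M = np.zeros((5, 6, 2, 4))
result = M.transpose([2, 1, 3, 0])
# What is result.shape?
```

(2, 6, 4, 5)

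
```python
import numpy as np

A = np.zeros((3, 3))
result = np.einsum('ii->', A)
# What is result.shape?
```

()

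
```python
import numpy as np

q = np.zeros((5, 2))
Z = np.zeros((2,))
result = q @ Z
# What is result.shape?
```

(5,)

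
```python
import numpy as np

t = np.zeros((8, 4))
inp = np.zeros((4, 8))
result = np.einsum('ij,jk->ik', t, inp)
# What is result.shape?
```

(8, 8)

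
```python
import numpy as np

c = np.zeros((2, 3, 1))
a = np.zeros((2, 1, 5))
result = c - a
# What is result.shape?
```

(2, 3, 5)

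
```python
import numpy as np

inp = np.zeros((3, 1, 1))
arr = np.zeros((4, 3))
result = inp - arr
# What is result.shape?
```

(3, 4, 3)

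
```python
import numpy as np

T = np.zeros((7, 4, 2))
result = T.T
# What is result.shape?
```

(2, 4, 7)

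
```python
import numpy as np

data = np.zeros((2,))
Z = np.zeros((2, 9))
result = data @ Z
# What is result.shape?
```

(9,)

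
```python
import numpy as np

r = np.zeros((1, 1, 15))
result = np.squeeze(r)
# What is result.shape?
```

(15,)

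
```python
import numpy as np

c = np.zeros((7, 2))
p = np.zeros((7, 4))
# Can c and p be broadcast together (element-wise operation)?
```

No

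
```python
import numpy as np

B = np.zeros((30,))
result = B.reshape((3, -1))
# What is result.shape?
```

(3, 10)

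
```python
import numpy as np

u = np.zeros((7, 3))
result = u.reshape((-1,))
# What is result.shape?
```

(21,)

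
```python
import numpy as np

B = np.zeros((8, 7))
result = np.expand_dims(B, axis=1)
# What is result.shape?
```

(8, 1, 7)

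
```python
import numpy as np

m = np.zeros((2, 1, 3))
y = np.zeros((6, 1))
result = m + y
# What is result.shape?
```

(2, 6, 3)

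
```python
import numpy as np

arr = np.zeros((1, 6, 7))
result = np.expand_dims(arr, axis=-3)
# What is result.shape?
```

(1, 1, 6, 7)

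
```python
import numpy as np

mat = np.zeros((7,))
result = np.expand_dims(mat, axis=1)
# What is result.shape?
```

(7, 1)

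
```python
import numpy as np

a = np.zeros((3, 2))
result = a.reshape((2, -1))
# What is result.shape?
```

(2, 3)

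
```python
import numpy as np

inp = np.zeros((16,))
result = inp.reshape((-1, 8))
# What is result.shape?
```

(2, 8)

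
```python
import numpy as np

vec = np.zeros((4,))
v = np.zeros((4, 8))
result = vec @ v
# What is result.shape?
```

(8,)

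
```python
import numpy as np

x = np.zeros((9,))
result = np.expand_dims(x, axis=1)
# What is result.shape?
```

(9, 1)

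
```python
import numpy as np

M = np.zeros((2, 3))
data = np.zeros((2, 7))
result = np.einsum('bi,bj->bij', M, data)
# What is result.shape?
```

(2, 3, 7)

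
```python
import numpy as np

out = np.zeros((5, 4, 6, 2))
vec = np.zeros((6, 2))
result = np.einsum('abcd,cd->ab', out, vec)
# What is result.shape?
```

(5, 4)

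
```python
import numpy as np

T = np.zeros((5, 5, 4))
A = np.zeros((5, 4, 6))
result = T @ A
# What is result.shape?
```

(5, 5, 6)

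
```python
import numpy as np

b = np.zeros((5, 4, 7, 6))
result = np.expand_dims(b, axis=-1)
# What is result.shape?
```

(5, 4, 7, 6, 1)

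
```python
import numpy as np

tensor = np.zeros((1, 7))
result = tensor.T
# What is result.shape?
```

(7, 1)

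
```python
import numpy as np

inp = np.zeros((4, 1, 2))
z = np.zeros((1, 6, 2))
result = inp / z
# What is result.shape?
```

(4, 6, 2)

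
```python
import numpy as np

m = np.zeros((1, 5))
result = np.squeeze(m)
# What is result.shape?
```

(5,)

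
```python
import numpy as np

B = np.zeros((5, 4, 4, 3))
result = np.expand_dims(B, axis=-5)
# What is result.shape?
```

(1, 5, 4, 4, 3)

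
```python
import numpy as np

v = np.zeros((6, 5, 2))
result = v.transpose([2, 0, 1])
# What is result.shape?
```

(2, 6, 5)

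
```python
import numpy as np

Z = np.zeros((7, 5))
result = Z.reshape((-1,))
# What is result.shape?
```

(35,)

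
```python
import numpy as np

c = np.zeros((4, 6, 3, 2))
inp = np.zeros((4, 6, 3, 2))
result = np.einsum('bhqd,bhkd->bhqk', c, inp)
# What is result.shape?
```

(4, 6, 3, 3)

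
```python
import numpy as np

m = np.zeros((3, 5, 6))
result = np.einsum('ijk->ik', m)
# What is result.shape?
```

(3, 6)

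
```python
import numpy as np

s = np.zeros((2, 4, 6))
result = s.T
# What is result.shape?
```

(6, 4, 2)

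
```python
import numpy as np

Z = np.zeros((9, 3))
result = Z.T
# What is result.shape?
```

(3, 9)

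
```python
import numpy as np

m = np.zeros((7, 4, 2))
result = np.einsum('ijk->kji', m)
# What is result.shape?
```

(2, 4, 7)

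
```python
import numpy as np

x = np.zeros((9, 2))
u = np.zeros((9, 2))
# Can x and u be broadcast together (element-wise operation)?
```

Yes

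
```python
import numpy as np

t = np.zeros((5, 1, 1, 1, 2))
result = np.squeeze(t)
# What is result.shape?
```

(5, 2)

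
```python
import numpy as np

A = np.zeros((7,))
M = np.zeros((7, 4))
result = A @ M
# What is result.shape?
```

(4,)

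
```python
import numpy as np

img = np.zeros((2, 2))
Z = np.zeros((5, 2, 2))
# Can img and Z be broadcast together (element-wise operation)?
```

Yes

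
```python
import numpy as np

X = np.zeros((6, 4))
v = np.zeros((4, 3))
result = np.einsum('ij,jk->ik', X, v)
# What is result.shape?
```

(6, 3)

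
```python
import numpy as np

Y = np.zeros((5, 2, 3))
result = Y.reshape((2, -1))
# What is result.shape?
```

(2, 15)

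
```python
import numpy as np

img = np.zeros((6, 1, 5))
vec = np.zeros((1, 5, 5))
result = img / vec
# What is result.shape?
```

(6, 5, 5)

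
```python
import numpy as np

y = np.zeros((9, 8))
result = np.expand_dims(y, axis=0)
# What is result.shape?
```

(1, 9, 8)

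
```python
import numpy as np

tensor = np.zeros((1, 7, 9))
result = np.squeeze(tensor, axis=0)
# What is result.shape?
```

(7, 9)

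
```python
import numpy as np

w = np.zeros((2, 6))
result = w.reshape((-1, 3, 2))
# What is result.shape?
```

(2, 3, 2)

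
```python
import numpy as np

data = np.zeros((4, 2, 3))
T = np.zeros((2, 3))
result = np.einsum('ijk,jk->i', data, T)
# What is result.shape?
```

(4,)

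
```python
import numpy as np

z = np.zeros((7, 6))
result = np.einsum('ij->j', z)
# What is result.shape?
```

(6,)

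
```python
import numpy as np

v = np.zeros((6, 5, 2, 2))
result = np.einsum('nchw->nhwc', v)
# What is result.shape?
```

(6, 2, 2, 5)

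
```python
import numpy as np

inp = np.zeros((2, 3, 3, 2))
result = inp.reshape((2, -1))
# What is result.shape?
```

(2, 18)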